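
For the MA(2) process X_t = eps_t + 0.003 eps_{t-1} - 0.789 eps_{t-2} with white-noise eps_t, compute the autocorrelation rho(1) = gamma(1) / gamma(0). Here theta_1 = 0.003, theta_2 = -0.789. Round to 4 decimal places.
\rho(1) = 0.0004

For an MA(q) process with theta_0 = 1, the autocovariance is
  gamma(k) = sigma^2 * sum_{i=0..q-k} theta_i * theta_{i+k},
and rho(k) = gamma(k) / gamma(0). Sigma^2 cancels.
  numerator   = (1)*(0.003) + (0.003)*(-0.789) = 0.000633.
  denominator = (1)^2 + (0.003)^2 + (-0.789)^2 = 1.62253.
  rho(1) = 0.000633 / 1.62253 = 0.0004.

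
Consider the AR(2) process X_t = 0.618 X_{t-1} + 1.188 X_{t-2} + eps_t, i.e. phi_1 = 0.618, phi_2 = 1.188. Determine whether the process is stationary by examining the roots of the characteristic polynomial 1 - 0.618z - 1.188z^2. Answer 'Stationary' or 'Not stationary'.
\text{Not stationary}

The AR(p) characteristic polynomial is P(z) = 1 - 0.618z - 1.188z^2.
Stationarity requires all roots to lie outside the unit circle, i.e. |z| > 1 for every root.
Set 1 + (-0.618) z + (-1.188) z^2 = 0, i.e. a z^2 + b z + c = 0 with a = -1.188, b = -0.618, c = 1.
Discriminant D = b^2 - 4ac = (-0.618)^2 - 4*(-1.188)*1 = 0.381924 - (-4.752) = 5.133924.
D >= 0, so the roots are real: z = (-b +/- sqrt(D)) / (2a) = (0.618 +/- 2.265816) / (-2.376).
  z_1 = (0.618 + 2.265816) / (-2.376) = -1.2137,   |z_1| = 1.2137.
  z_2 = (0.618 - 2.265816) / (-2.376) = 0.6935,   |z_2| = 0.6935.
Moduli of all roots: 1.2137, 0.6935.
All moduli strictly greater than 1? No.
Verdict: Not stationary.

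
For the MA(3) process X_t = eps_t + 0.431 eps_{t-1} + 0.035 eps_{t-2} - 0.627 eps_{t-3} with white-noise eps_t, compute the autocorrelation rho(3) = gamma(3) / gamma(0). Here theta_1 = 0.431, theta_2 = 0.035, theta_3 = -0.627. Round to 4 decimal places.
\rho(3) = -0.3968

For an MA(q) process with theta_0 = 1, the autocovariance is
  gamma(k) = sigma^2 * sum_{i=0..q-k} theta_i * theta_{i+k},
and rho(k) = gamma(k) / gamma(0). Sigma^2 cancels.
  numerator   = (1)*(-0.627) = -0.627.
  denominator = (1)^2 + (0.431)^2 + (0.035)^2 + (-0.627)^2 = 1.580115.
  rho(3) = -0.627 / 1.580115 = -0.3968.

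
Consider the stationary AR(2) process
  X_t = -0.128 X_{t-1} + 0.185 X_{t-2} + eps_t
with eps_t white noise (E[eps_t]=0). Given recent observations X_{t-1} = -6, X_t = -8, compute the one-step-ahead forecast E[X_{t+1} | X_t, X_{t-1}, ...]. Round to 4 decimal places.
E[X_{t+1} \mid \mathcal F_t] = -0.0860

For an AR(p) model X_t = c + sum_i phi_i X_{t-i} + eps_t, the
one-step-ahead conditional mean is
  E[X_{t+1} | X_t, ...] = c + sum_i phi_i X_{t+1-i}.
Substitute known values:
  E[X_{t+1} | ...] = (-0.128) * (-8) + (0.185) * (-6)
                   = -0.0860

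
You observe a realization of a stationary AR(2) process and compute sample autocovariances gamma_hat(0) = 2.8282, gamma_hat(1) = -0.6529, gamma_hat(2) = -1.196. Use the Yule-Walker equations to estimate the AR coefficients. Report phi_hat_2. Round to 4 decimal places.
\hat\phi_{2} = -0.5030

The Yule-Walker equations for an AR(p) process read, in matrix form,
  Gamma_p phi = r_p,   with   (Gamma_p)_{ij} = gamma(|i - j|),
                       (r_p)_i = gamma(i),   i,j = 1..p.
Substitute the sample gammas (Toeplitz matrix and right-hand side of size 2):
  Gamma_p = [[2.8282, -0.6529], [-0.6529, 2.8282]]
  r_p     = [-0.6529, -1.196]
Written out:
  2.8282 phi_1 - 0.6529 phi_2 = -0.6529
  -0.6529 phi_1 + 2.8282 phi_2 = -1.196
Solve by Cramer's rule:
  det = gamma(0)^2 - gamma(1)^2 = (2.8282)^2 - (-0.6529)^2 = 7.99871524 - 0.42627841 = 7.57243683
  phi_hat_1 = [gamma(1) gamma(0) - gamma(1) gamma(2)] / det = [(-0.6529)(2.8282) - (-0.6529)(-1.196)] / 7.57243683 = -2.62740018 / 7.57243683 = -0.347
  phi_hat_2 = [gamma(0) gamma(2) - gamma(1)^2] / det = [(2.8282)(-1.196) - (-0.6529)^2] / 7.57243683 = -3.80880561 / 7.57243683 = -0.503
So phi_hat = [-0.3470, -0.5030].
Therefore phi_hat_2 = -0.5030.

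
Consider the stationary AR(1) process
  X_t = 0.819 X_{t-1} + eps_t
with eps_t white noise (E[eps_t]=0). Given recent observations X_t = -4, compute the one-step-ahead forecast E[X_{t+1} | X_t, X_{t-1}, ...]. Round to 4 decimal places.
E[X_{t+1} \mid \mathcal F_t] = -3.2760

For an AR(p) model X_t = c + sum_i phi_i X_{t-i} + eps_t, the
one-step-ahead conditional mean is
  E[X_{t+1} | X_t, ...] = c + sum_i phi_i X_{t+1-i}.
Substitute known values:
  E[X_{t+1} | ...] = (0.819) * (-4)
                   = -3.2760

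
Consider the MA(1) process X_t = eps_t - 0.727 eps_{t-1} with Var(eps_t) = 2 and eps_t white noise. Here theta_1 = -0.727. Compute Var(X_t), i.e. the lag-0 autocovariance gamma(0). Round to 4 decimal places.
\gamma(0) = 3.0571

For an MA(q) process X_t = eps_t + sum_i theta_i eps_{t-i} with
Var(eps_t) = sigma^2, the variance is
  gamma(0) = sigma^2 * (1 + sum_i theta_i^2).
  sum_i theta_i^2 = (-0.727)^2 = 0.528529.
  gamma(0) = 2 * (1 + 0.528529) = 2 * 1.528529 = 3.057058, which rounds to 3.0571.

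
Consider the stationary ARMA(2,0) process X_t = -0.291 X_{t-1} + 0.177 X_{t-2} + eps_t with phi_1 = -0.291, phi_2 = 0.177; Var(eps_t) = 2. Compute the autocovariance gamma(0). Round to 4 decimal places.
\gamma(0) = 2.3597

Multiply the model equation by X_{t-k} and take expectations. With theta_0 = psi_0 = 1 and psi_j the MA(infinity) weights, this gives
  gamma(k) - sum_i phi_i gamma(k-i) = c_k,
  c_k = sigma^2 * sum_{j=k..q} theta_j psi_{j-k}   (c_k = 0 for k > q),
using gamma(-m) = gamma(m).
Pure AR (q = 0): c_0 = sigma^2 = 2, c_k = 0 for k >= 1.
Equations for k = 0, 1, 2 (AR order 2, c_2 = 0):
  (E0) gamma(0) = phi_1 gamma(1) + phi_2 gamma(2) + c_0
  (E1) gamma(1) = phi_1 gamma(0) + phi_2 gamma(1) + c_1
  (E2) gamma(2) = phi_1 gamma(1) + phi_2 gamma(0)
From (E1): gamma(1) = A gamma(0) + B with
  A = phi_1 / (1 - phi_2) = -0.291 / 0.823 = -0.353584,   B = c_1 / (1 - phi_2) = 0 / 0.823 = 0.
Insert (E2) into (E0): gamma(0) (1 - phi_2^2) = phi_1 (1 + phi_2) gamma(1) + c_0.
  phi_1 (1 + phi_2) = (-0.291)(1.177) = -0.342507,   1 - phi_2^2 = 0.968671.
Replace gamma(1) by A gamma(0) + B and collect gamma(0):
  gamma(0) [0.968671 - (-0.342507)(-0.353584)] = c_0 = 2
  gamma(0) * 0.847566 = 2
  gamma(0) = 2 / 0.847566 = 2.359699.
Therefore gamma(0) = 2.3597 (to 4 decimal places).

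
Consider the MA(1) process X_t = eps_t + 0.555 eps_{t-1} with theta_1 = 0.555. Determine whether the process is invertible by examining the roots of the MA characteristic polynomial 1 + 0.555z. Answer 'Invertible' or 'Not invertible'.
\text{Invertible}

The MA(q) characteristic polynomial is P(z) = 1 + 0.555z.
Invertibility requires all roots to lie outside the unit circle, i.e. |z| > 1 for every root.
This is linear in z: 1 + (0.555) z = 0  =>  z = -1/(0.555) = -1.801802,  |z| = 1.801802.
Moduli of all roots: 1.8018.
All moduli strictly greater than 1? Yes.
Verdict: Invertible.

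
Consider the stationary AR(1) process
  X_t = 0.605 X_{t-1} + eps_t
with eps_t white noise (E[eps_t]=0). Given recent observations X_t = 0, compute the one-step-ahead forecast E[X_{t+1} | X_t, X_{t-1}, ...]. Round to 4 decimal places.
E[X_{t+1} \mid \mathcal F_t] = 0.0000

For an AR(p) model X_t = c + sum_i phi_i X_{t-i} + eps_t, the
one-step-ahead conditional mean is
  E[X_{t+1} | X_t, ...] = c + sum_i phi_i X_{t+1-i}.
Substitute known values:
  E[X_{t+1} | ...] = (0.605) * (0)
                   = 0.0000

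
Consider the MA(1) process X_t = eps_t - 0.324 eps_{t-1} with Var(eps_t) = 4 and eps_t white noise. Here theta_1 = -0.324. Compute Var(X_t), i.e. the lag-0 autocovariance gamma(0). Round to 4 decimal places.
\gamma(0) = 4.4199

For an MA(q) process X_t = eps_t + sum_i theta_i eps_{t-i} with
Var(eps_t) = sigma^2, the variance is
  gamma(0) = sigma^2 * (1 + sum_i theta_i^2).
  sum_i theta_i^2 = (-0.324)^2 = 0.104976.
  gamma(0) = 4 * (1 + 0.104976) = 4 * 1.104976 = 4.419904, which rounds to 4.4199.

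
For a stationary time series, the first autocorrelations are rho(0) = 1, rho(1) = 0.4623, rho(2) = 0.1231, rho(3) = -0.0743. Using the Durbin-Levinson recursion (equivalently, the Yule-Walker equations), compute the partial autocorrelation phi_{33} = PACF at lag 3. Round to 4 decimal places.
\phi_{33} = -0.1089

The PACF at lag k is phi_{kk}, the last component of the solution
to the Yule-Walker system G_k phi = r_k where
  (G_k)_{ij} = rho(|i - j|), (r_k)_i = rho(i), i,j = 1..k.
Equivalently, Durbin-Levinson gives phi_{kk} iteratively:
  phi_{11} = rho(1)
  phi_{kk} = [rho(k) - sum_{j=1..k-1} phi_{k-1,j} rho(k-j)]
            / [1 - sum_{j=1..k-1} phi_{k-1,j} rho(j)],
  phi_{k,j} = phi_{k-1,j} - phi_{kk} phi_{k-1,k-j},  j = 1..k-1.
Step k = 1:
  phi_11 = rho(1) = 0.4623.
Step k = 2:
  phi_22 = [rho(2) - phi_11 rho(1)] / [1 - phi_11 rho(1)] = [0.1231 - (0.4623)(0.4623)] / [1 - (0.4623)(0.4623)]
         = -0.09062129 / 0.78627871 = -0.115253.
  Update: phi_21 = phi_11 - phi_22 phi_11 = 0.4623 - (-0.115253)(0.4623) = 0.515582.
Step k = 3:
  phi_33 = [rho(3) - phi_21 rho(2) - phi_22 rho(1)] / [1 - phi_21 rho(1) - phi_22 rho(2)]
    numerator   = -0.0743 - (0.515582)(0.1231) - (-0.115253)(0.4623) = -0.08448646
    denominator = 1 - (0.515582)(0.4623) - (-0.115253)(0.1231) = 0.7758343
  phi_33 = -0.08448646 / 0.7758343 = -0.1089.
Therefore phi_{33} = -0.1089.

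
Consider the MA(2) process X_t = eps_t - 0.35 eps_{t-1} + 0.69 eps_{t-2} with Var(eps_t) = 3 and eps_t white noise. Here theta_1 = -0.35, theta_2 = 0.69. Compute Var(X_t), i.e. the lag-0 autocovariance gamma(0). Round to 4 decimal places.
\gamma(0) = 4.7958

For an MA(q) process X_t = eps_t + sum_i theta_i eps_{t-i} with
Var(eps_t) = sigma^2, the variance is
  gamma(0) = sigma^2 * (1 + sum_i theta_i^2).
  sum_i theta_i^2 = (-0.35)^2 + (0.69)^2 = 0.1225 + 0.4761 = 0.5986.
  gamma(0) = 3 * (1 + 0.5986) = 3 * 1.5986 = 4.7958.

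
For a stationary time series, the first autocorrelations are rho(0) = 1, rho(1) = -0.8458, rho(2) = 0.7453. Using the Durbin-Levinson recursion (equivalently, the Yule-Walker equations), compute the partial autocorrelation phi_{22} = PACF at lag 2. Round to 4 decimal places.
\phi_{22} = 0.1051

The PACF at lag k is phi_{kk}, the last component of the solution
to the Yule-Walker system G_k phi = r_k where
  (G_k)_{ij} = rho(|i - j|), (r_k)_i = rho(i), i,j = 1..k.
Equivalently, Durbin-Levinson gives phi_{kk} iteratively:
  phi_{11} = rho(1)
  phi_{kk} = [rho(k) - sum_{j=1..k-1} phi_{k-1,j} rho(k-j)]
            / [1 - sum_{j=1..k-1} phi_{k-1,j} rho(j)],
  phi_{k,j} = phi_{k-1,j} - phi_{kk} phi_{k-1,k-j},  j = 1..k-1.
Step k = 1:
  phi_11 = rho(1) = -0.8458.
Step k = 2:
  phi_22 = [rho(2) - phi_11 rho(1)] / [1 - phi_11 rho(1)] = [0.7453 - (-0.8458)(-0.8458)] / [1 - (-0.8458)(-0.8458)]
         = 0.02992236 / 0.28462236 = 0.1051.
Therefore phi_{22} = 0.1051.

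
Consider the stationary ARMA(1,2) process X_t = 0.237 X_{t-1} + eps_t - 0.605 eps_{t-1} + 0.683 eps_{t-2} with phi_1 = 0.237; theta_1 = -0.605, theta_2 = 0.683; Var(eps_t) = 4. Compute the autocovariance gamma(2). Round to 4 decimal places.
\gamma(2) = 2.2598

Multiply the model equation by X_{t-k} and take expectations. With theta_0 = psi_0 = 1 and psi_j the MA(infinity) weights, this gives
  gamma(k) - sum_i phi_i gamma(k-i) = c_k,
  c_k = sigma^2 * sum_{j=k..q} theta_j psi_{j-k}   (c_k = 0 for k > q),
using gamma(-m) = gamma(m).
psi-weights needed (psi_j = theta_j + sum_i phi_i psi_{j-i}):
  psi_1 = theta_1 + phi_1 = -0.605 + (0.237) = -0.368
  psi_2 = theta_2 + phi_1 psi_1 = 0.683 + (0.237)(-0.368) = 0.595784
Right-hand sides:
  c_0 = sigma^2 (1 + theta_1 psi_1 + theta_2 psi_2) = 4 * (1 + (-0.605)(-0.368) + (0.683)(0.595784)) = 4 * 1.62956 = 6.518242
  c_1 = sigma^2 (theta_1 + theta_2 psi_1) = 4 * (-0.605 + (0.683)(-0.368)) = -3.425376
  c_2 = sigma^2 theta_2 = 4 * (0.683) = 2.732
Equations for k = 0 and k = 1 (AR order 1):
  gamma(0) = phi_1 gamma(1) + c_0
  gamma(1) = phi_1 gamma(0) + c_1
Substituting the second into the first: gamma(0) (1 - phi_1^2) = c_0 + phi_1 c_1, so
  gamma(0) = (c_0 + phi_1 c_1) / (1 - phi_1^2) = (6.518242 + (0.237)(-3.425376)) / (1 - (0.237)^2) = 5.706428 / 0.943831 = 6.046027.
  gamma(1) = phi_1 gamma(0) + c_1 = (0.237)(6.046027) + (-3.425376) = -1.992468.
For k = 2: gamma(2) = phi_1 gamma(1) + c_2
  = (0.237)(-1.992468) + (2.732) = 2.259785.
Therefore gamma(2) = 2.2598 (to 4 decimal places).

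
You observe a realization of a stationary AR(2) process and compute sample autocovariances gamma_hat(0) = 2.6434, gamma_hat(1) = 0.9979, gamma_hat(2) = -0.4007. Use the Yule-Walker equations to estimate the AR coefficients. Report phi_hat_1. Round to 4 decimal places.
\hat\phi_{1} = 0.5070

The Yule-Walker equations for an AR(p) process read, in matrix form,
  Gamma_p phi = r_p,   with   (Gamma_p)_{ij} = gamma(|i - j|),
                       (r_p)_i = gamma(i),   i,j = 1..p.
Substitute the sample gammas (Toeplitz matrix and right-hand side of size 2):
  Gamma_p = [[2.6434, 0.9979], [0.9979, 2.6434]]
  r_p     = [0.9979, -0.4007]
Written out:
  2.6434 phi_1 + 0.9979 phi_2 = 0.9979
  0.9979 phi_1 + 2.6434 phi_2 = -0.4007
Solve by Cramer's rule:
  det = gamma(0)^2 - gamma(1)^2 = (2.6434)^2 - (0.9979)^2 = 6.98756356 - 0.99580441 = 5.99175915
  phi_hat_1 = [gamma(1) gamma(0) - gamma(1) gamma(2)] / det = [(0.9979)(2.6434) - (0.9979)(-0.4007)] / 5.99175915 = 3.03770739 / 5.99175915 = 0.507
  phi_hat_2 = [gamma(0) gamma(2) - gamma(1)^2] / det = [(2.6434)(-0.4007) - (0.9979)^2] / 5.99175915 = -2.05501479 / 5.99175915 = -0.343
So phi_hat = [0.5070, -0.3430].
Therefore phi_hat_1 = 0.5070.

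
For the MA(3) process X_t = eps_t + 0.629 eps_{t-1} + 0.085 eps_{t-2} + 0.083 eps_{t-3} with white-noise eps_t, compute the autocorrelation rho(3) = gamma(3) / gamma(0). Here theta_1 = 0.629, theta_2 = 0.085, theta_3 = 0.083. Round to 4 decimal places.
\rho(3) = 0.0589

For an MA(q) process with theta_0 = 1, the autocovariance is
  gamma(k) = sigma^2 * sum_{i=0..q-k} theta_i * theta_{i+k},
and rho(k) = gamma(k) / gamma(0). Sigma^2 cancels.
  numerator   = (1)*(0.083) = 0.083.
  denominator = (1)^2 + (0.629)^2 + (0.085)^2 + (0.083)^2 = 1.409755.
  rho(3) = 0.083 / 1.409755 = 0.0589.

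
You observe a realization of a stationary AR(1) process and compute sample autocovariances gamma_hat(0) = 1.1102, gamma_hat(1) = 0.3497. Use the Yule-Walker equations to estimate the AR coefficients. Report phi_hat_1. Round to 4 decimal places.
\hat\phi_{1} = 0.3150

The Yule-Walker equations for an AR(p) process read, in matrix form,
  Gamma_p phi = r_p,   with   (Gamma_p)_{ij} = gamma(|i - j|),
                       (r_p)_i = gamma(i),   i,j = 1..p.
Substitute the sample gammas (Toeplitz matrix and right-hand side of size 1):
  Gamma_p = [[1.1102]]
  r_p     = [0.3497]
With p = 1 this is the single equation gamma(0) phi_1 = gamma(1):
  phi_hat_1 = gamma(1) / gamma(0) = 0.3497 / 1.1102 = 0.3150.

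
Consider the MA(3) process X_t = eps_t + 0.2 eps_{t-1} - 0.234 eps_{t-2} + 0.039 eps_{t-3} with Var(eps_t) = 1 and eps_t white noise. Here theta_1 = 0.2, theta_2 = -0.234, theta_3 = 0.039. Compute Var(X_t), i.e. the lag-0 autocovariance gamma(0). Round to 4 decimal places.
\gamma(0) = 1.0963

For an MA(q) process X_t = eps_t + sum_i theta_i eps_{t-i} with
Var(eps_t) = sigma^2, the variance is
  gamma(0) = sigma^2 * (1 + sum_i theta_i^2).
  sum_i theta_i^2 = (0.2)^2 + (-0.234)^2 + (0.039)^2 = 0.04 + 0.054756 + 0.001521 = 0.096277.
  gamma(0) = 1 * (1 + 0.096277) = 1 * 1.096277 = 1.096277, which rounds to 1.0963.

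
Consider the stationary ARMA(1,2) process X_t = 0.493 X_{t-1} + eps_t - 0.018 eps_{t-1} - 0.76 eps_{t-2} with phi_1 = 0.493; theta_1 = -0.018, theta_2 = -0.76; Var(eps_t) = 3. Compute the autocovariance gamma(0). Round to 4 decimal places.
\gamma(0) = 4.7727

Multiply the model equation by X_{t-k} and take expectations. With theta_0 = psi_0 = 1 and psi_j the MA(infinity) weights, this gives
  gamma(k) - sum_i phi_i gamma(k-i) = c_k,
  c_k = sigma^2 * sum_{j=k..q} theta_j psi_{j-k}   (c_k = 0 for k > q),
using gamma(-m) = gamma(m).
psi-weights needed (psi_j = theta_j + sum_i phi_i psi_{j-i}):
  psi_1 = theta_1 + phi_1 = -0.018 + (0.493) = 0.475
  psi_2 = theta_2 + phi_1 psi_1 = -0.76 + (0.493)(0.475) = -0.525825
Right-hand sides:
  c_0 = sigma^2 (1 + theta_1 psi_1 + theta_2 psi_2) = 3 * (1 + (-0.018)(0.475) + (-0.76)(-0.525825)) = 3 * 1.391077 = 4.173231
  c_1 = sigma^2 (theta_1 + theta_2 psi_1) = 3 * (-0.018 + (-0.76)(0.475)) = -1.137
  c_2 = sigma^2 theta_2 = 3 * (-0.76) = -2.28
Equations for k = 0 and k = 1 (AR order 1):
  gamma(0) = phi_1 gamma(1) + c_0
  gamma(1) = phi_1 gamma(0) + c_1
Substituting the second into the first: gamma(0) (1 - phi_1^2) = c_0 + phi_1 c_1, so
  gamma(0) = (c_0 + phi_1 c_1) / (1 - phi_1^2) = (4.173231 + (0.493)(-1.137)) / (1 - (0.493)^2) = 3.61269 / 0.756951 = 4.772687.
Therefore gamma(0) = 4.7727 (to 4 decimal places).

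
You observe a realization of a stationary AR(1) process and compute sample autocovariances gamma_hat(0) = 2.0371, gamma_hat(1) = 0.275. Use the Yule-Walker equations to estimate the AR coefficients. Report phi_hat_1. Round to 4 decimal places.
\hat\phi_{1} = 0.1350

The Yule-Walker equations for an AR(p) process read, in matrix form,
  Gamma_p phi = r_p,   with   (Gamma_p)_{ij} = gamma(|i - j|),
                       (r_p)_i = gamma(i),   i,j = 1..p.
Substitute the sample gammas (Toeplitz matrix and right-hand side of size 1):
  Gamma_p = [[2.0371]]
  r_p     = [0.275]
With p = 1 this is the single equation gamma(0) phi_1 = gamma(1):
  phi_hat_1 = gamma(1) / gamma(0) = 0.275 / 2.0371 = 0.1350.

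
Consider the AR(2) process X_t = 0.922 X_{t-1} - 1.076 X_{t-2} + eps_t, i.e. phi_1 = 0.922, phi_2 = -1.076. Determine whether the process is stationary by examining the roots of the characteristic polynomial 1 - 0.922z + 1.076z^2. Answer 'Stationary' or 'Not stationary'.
\text{Not stationary}

The AR(p) characteristic polynomial is P(z) = 1 - 0.922z + 1.076z^2.
Stationarity requires all roots to lie outside the unit circle, i.e. |z| > 1 for every root.
Set 1 + (-0.922) z + (1.076) z^2 = 0, i.e. a z^2 + b z + c = 0 with a = 1.076, b = -0.922, c = 1.
Discriminant D = b^2 - 4ac = (-0.922)^2 - 4*(1.076)*1 = 0.850084 - (4.304) = -3.453916.
D < 0, so the roots are the complex-conjugate pair z = (-b +/- i sqrt(-D)) / (2a) = 0.4284 +/- 0.8636i.
For a conjugate pair |z|^2 = z * conj(z) = (product of roots) = c/a = 1/(1.076) = 0.929368, so |z| = sqrt(0.929368) = 0.964 for both roots.
Moduli of all roots: 0.9640, 0.9640.
All moduli strictly greater than 1? No.
Verdict: Not stationary.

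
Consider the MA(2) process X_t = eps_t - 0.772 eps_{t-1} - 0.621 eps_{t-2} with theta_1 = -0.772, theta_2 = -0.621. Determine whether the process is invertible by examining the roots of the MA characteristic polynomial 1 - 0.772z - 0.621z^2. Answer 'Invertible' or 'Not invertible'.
\text{Not invertible}

The MA(q) characteristic polynomial is P(z) = 1 - 0.772z - 0.621z^2.
Invertibility requires all roots to lie outside the unit circle, i.e. |z| > 1 for every root.
Set 1 + (-0.772) z + (-0.621) z^2 = 0, i.e. a z^2 + b z + c = 0 with a = -0.621, b = -0.772, c = 1.
Discriminant D = b^2 - 4ac = (-0.772)^2 - 4*(-0.621)*1 = 0.595984 - (-2.484) = 3.079984.
D >= 0, so the roots are real: z = (-b +/- sqrt(D)) / (2a) = (0.772 +/- 1.754988) / (-1.242).
  z_1 = (0.772 + 1.754988) / (-1.242) = -2.0346,   |z_1| = 2.0346.
  z_2 = (0.772 - 1.754988) / (-1.242) = 0.7915,   |z_2| = 0.7915.
Moduli of all roots: 2.0346, 0.7915.
All moduli strictly greater than 1? No.
Verdict: Not invertible.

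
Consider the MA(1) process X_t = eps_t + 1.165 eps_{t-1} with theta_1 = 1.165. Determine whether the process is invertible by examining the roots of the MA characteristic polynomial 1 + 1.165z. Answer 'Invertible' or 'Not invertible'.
\text{Not invertible}

The MA(q) characteristic polynomial is P(z) = 1 + 1.165z.
Invertibility requires all roots to lie outside the unit circle, i.e. |z| > 1 for every root.
This is linear in z: 1 + (1.165) z = 0  =>  z = -1/(1.165) = -0.858369,  |z| = 0.858369.
Moduli of all roots: 0.8584.
All moduli strictly greater than 1? No.
Verdict: Not invertible.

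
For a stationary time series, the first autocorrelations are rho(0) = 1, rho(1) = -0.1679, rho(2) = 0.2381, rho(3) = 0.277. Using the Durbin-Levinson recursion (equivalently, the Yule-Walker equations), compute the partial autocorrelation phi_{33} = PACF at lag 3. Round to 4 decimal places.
\phi_{33} = 0.3720

The PACF at lag k is phi_{kk}, the last component of the solution
to the Yule-Walker system G_k phi = r_k where
  (G_k)_{ij} = rho(|i - j|), (r_k)_i = rho(i), i,j = 1..k.
Equivalently, Durbin-Levinson gives phi_{kk} iteratively:
  phi_{11} = rho(1)
  phi_{kk} = [rho(k) - sum_{j=1..k-1} phi_{k-1,j} rho(k-j)]
            / [1 - sum_{j=1..k-1} phi_{k-1,j} rho(j)],
  phi_{k,j} = phi_{k-1,j} - phi_{kk} phi_{k-1,k-j},  j = 1..k-1.
Step k = 1:
  phi_11 = rho(1) = -0.1679.
Step k = 2:
  phi_22 = [rho(2) - phi_11 rho(1)] / [1 - phi_11 rho(1)] = [0.2381 - (-0.1679)(-0.1679)] / [1 - (-0.1679)(-0.1679)]
         = 0.20990959 / 0.97180959 = 0.215999.
  Update: phi_21 = phi_11 - phi_22 phi_11 = -0.1679 - (0.215999)(-0.1679) = -0.131634.
Step k = 3:
  phi_33 = [rho(3) - phi_21 rho(2) - phi_22 rho(1)] / [1 - phi_21 rho(1) - phi_22 rho(2)]
    numerator   = 0.277 - (-0.131634)(0.2381) - (0.215999)(-0.1679) = 0.34460819
    denominator = 1 - (-0.131634)(-0.1679) - (0.215999)(0.2381) = 0.9264694
  phi_33 = 0.34460819 / 0.9264694 = 0.372.
Therefore phi_{33} = 0.3720.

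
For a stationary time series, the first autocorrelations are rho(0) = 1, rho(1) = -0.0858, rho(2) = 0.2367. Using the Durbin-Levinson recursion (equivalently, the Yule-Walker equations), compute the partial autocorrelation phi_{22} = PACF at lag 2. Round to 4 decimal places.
\phi_{22} = 0.2310

The PACF at lag k is phi_{kk}, the last component of the solution
to the Yule-Walker system G_k phi = r_k where
  (G_k)_{ij} = rho(|i - j|), (r_k)_i = rho(i), i,j = 1..k.
Equivalently, Durbin-Levinson gives phi_{kk} iteratively:
  phi_{11} = rho(1)
  phi_{kk} = [rho(k) - sum_{j=1..k-1} phi_{k-1,j} rho(k-j)]
            / [1 - sum_{j=1..k-1} phi_{k-1,j} rho(j)],
  phi_{k,j} = phi_{k-1,j} - phi_{kk} phi_{k-1,k-j},  j = 1..k-1.
Step k = 1:
  phi_11 = rho(1) = -0.0858.
Step k = 2:
  phi_22 = [rho(2) - phi_11 rho(1)] / [1 - phi_11 rho(1)] = [0.2367 - (-0.0858)(-0.0858)] / [1 - (-0.0858)(-0.0858)]
         = 0.22933836 / 0.99263836 = 0.231.
Therefore phi_{22} = 0.2310.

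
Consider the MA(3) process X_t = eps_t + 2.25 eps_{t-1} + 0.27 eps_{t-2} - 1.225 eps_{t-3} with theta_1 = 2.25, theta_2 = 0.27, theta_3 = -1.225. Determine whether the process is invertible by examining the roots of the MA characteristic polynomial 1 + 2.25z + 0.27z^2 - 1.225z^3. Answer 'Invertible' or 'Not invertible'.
\text{Not invertible}

The MA(q) characteristic polynomial is P(z) = 1 + 2.25z + 0.27z^2 - 1.225z^3.
Invertibility requires all roots to lie outside the unit circle, i.e. |z| > 1 for every root.
Degree 3: look for a simple real root z0 first, then factor out (1 - z/z0) and solve the remaining quadratic.
Testing z0 = -0.8: P(-0.8) = 1 + (2.25)(-0.8) + (0.27)(-0.8)^2 + (-1.225)(-0.8)^3
  = 1 + (-1.8) + (0.1728) + (0.6272) = 0.  So z_0 = -0.8 is a root, |z_0| = 0.8.
Divide out the factor (1 + 1.25 z) = (1 - z/z0) (since 1/z0 = -1.25):
  P(z) = (1 + 1.25 z)(1 + (1) z + (-0.98) z^2)
  [check: z-coef 1 - (-1.25) = 2.25; z^2-coef -0.98 - (-1.25)(1) = 0.27; z^3-coef -(-1.25)(-0.98) = -1.225.]
Remaining roots from the quadratic factor 1 + (1) z + (-0.98) z^2:
  Set 1 + (1) z + (-0.98) z^2 = 0, i.e. a z^2 + b z + c = 0 with a = -0.98, b = 1, c = 1.
  Discriminant D = b^2 - 4ac = (1)^2 - 4*(-0.98)*1 = 1 - (-3.92) = 4.92.
  D >= 0, so the roots are real: z = (-b +/- sqrt(D)) / (2a) = (-1 +/- 2.218107) / (-1.96).
    z_1 = (-1 + 2.218107) / (-1.96) = -0.6215,   |z_1| = 0.6215.
    z_2 = (-1 - 2.218107) / (-1.96) = 1.6419,   |z_2| = 1.6419.
Moduli of all roots: 0.8000, 0.6215, 1.6419.
All moduli strictly greater than 1? No.
Verdict: Not invertible.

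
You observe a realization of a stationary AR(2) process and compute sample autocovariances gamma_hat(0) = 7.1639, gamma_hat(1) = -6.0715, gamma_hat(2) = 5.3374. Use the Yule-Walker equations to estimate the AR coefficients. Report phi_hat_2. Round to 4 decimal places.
\hat\phi_{2} = 0.0950

The Yule-Walker equations for an AR(p) process read, in matrix form,
  Gamma_p phi = r_p,   with   (Gamma_p)_{ij} = gamma(|i - j|),
                       (r_p)_i = gamma(i),   i,j = 1..p.
Substitute the sample gammas (Toeplitz matrix and right-hand side of size 2):
  Gamma_p = [[7.1639, -6.0715], [-6.0715, 7.1639]]
  r_p     = [-6.0715, 5.3374]
Written out:
  7.1639 phi_1 - 6.0715 phi_2 = -6.0715
  -6.0715 phi_1 + 7.1639 phi_2 = 5.3374
Solve by Cramer's rule:
  det = gamma(0)^2 - gamma(1)^2 = (7.1639)^2 - (-6.0715)^2 = 51.32146321 - 36.86311225 = 14.45835096
  phi_hat_1 = [gamma(1) gamma(0) - gamma(1) gamma(2)] / det = [(-6.0715)(7.1639) - (-6.0715)(5.3374)] / 14.45835096 = -11.08959475 / 14.45835096 = -0.767
  phi_hat_2 = [gamma(0) gamma(2) - gamma(1)^2] / det = [(7.1639)(5.3374) - (-6.0715)^2] / 14.45835096 = 1.37348761 / 14.45835096 = 0.095
So phi_hat = [-0.7670, 0.0950].
Therefore phi_hat_2 = 0.0950.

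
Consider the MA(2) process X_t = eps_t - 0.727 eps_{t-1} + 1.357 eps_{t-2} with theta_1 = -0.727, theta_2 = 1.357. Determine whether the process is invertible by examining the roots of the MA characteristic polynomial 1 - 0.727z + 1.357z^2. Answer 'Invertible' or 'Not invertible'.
\text{Not invertible}

The MA(q) characteristic polynomial is P(z) = 1 - 0.727z + 1.357z^2.
Invertibility requires all roots to lie outside the unit circle, i.e. |z| > 1 for every root.
Set 1 + (-0.727) z + (1.357) z^2 = 0, i.e. a z^2 + b z + c = 0 with a = 1.357, b = -0.727, c = 1.
Discriminant D = b^2 - 4ac = (-0.727)^2 - 4*(1.357)*1 = 0.528529 - (5.428) = -4.899471.
D < 0, so the roots are the complex-conjugate pair z = (-b +/- i sqrt(-D)) / (2a) = 0.2679 +/- 0.8156i.
For a conjugate pair |z|^2 = z * conj(z) = (product of roots) = c/a = 1/(1.357) = 0.73692, so |z| = sqrt(0.73692) = 0.8584 for both roots.
Moduli of all roots: 0.8584, 0.8584.
All moduli strictly greater than 1? No.
Verdict: Not invertible.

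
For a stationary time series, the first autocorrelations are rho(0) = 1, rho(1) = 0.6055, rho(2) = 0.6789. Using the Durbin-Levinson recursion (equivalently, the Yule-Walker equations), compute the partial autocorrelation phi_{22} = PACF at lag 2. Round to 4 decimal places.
\phi_{22} = 0.4930

The PACF at lag k is phi_{kk}, the last component of the solution
to the Yule-Walker system G_k phi = r_k where
  (G_k)_{ij} = rho(|i - j|), (r_k)_i = rho(i), i,j = 1..k.
Equivalently, Durbin-Levinson gives phi_{kk} iteratively:
  phi_{11} = rho(1)
  phi_{kk} = [rho(k) - sum_{j=1..k-1} phi_{k-1,j} rho(k-j)]
            / [1 - sum_{j=1..k-1} phi_{k-1,j} rho(j)],
  phi_{k,j} = phi_{k-1,j} - phi_{kk} phi_{k-1,k-j},  j = 1..k-1.
Step k = 1:
  phi_11 = rho(1) = 0.6055.
Step k = 2:
  phi_22 = [rho(2) - phi_11 rho(1)] / [1 - phi_11 rho(1)] = [0.6789 - (0.6055)(0.6055)] / [1 - (0.6055)(0.6055)]
         = 0.31226975 / 0.63336975 = 0.493.
Therefore phi_{22} = 0.4930.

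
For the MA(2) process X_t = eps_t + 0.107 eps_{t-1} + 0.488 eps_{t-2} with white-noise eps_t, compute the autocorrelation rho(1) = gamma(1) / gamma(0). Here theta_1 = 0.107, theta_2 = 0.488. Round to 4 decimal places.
\rho(1) = 0.1274

For an MA(q) process with theta_0 = 1, the autocovariance is
  gamma(k) = sigma^2 * sum_{i=0..q-k} theta_i * theta_{i+k},
and rho(k) = gamma(k) / gamma(0). Sigma^2 cancels.
  numerator   = (1)*(0.107) + (0.107)*(0.488) = 0.159216.
  denominator = (1)^2 + (0.107)^2 + (0.488)^2 = 1.249593.
  rho(1) = 0.159216 / 1.249593 = 0.1274.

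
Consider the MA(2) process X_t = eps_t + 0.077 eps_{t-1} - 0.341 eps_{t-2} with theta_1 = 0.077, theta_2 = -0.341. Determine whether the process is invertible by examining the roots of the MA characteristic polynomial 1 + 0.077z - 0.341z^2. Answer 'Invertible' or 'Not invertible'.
\text{Invertible}

The MA(q) characteristic polynomial is P(z) = 1 + 0.077z - 0.341z^2.
Invertibility requires all roots to lie outside the unit circle, i.e. |z| > 1 for every root.
Set 1 + (0.077) z + (-0.341) z^2 = 0, i.e. a z^2 + b z + c = 0 with a = -0.341, b = 0.077, c = 1.
Discriminant D = b^2 - 4ac = (0.077)^2 - 4*(-0.341)*1 = 0.005929 - (-1.364) = 1.369929.
D >= 0, so the roots are real: z = (-b +/- sqrt(D)) / (2a) = (-0.077 +/- 1.17044) / (-0.682).
  z_1 = (-0.077 + 1.17044) / (-0.682) = -1.6033,   |z_1| = 1.6033.
  z_2 = (-0.077 - 1.17044) / (-0.682) = 1.8291,   |z_2| = 1.8291.
Moduli of all roots: 1.6033, 1.8291.
All moduli strictly greater than 1? Yes.
Verdict: Invertible.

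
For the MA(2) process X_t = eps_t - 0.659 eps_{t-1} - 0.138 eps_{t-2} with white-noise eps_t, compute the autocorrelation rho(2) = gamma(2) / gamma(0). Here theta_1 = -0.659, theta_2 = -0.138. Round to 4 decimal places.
\rho(2) = -0.0950

For an MA(q) process with theta_0 = 1, the autocovariance is
  gamma(k) = sigma^2 * sum_{i=0..q-k} theta_i * theta_{i+k},
and rho(k) = gamma(k) / gamma(0). Sigma^2 cancels.
  numerator   = (1)*(-0.138) = -0.138.
  denominator = (1)^2 + (-0.659)^2 + (-0.138)^2 = 1.453325.
  rho(2) = -0.138 / 1.453325 = -0.0950.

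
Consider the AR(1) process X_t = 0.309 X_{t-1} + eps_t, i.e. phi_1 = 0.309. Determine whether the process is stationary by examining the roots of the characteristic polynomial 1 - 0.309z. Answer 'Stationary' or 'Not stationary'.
\text{Stationary}

The AR(p) characteristic polynomial is P(z) = 1 - 0.309z.
Stationarity requires all roots to lie outside the unit circle, i.e. |z| > 1 for every root.
This is linear in z: 1 + (-0.309) z = 0  =>  z = -1/(-0.309) = 3.236246,  |z| = 3.236246.
Moduli of all roots: 3.2362.
All moduli strictly greater than 1? Yes.
Verdict: Stationary.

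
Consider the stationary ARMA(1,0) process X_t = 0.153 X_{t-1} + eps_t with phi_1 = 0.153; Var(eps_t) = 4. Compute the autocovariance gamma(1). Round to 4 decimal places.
\gamma(1) = 0.6267

Multiply the model equation by X_{t-k} and take expectations. With theta_0 = psi_0 = 1 and psi_j the MA(infinity) weights, this gives
  gamma(k) - sum_i phi_i gamma(k-i) = c_k,
  c_k = sigma^2 * sum_{j=k..q} theta_j psi_{j-k}   (c_k = 0 for k > q),
using gamma(-m) = gamma(m).
Pure AR (q = 0): c_0 = sigma^2 = 4, c_k = 0 for k >= 1.
Equations for k = 0 and k = 1 (AR order 1):
  gamma(0) = phi_1 gamma(1) + c_0
  gamma(1) = phi_1 gamma(0) + c_1
Substituting the second into the first: gamma(0) (1 - phi_1^2) = c_0 + phi_1 c_1, so
  gamma(0) = c_0 / (1 - phi_1^2) = 4 / (1 - (0.153)^2) = 4 / 0.976591 = 4.09588.
  gamma(1) = phi_1 gamma(0) = (0.153)(4.09588) = 0.62667.
Therefore gamma(1) = 0.6267 (to 4 decimal places).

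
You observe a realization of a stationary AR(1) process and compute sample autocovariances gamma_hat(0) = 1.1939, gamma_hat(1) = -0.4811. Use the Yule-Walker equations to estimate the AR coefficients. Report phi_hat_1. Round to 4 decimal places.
\hat\phi_{1} = -0.4030

The Yule-Walker equations for an AR(p) process read, in matrix form,
  Gamma_p phi = r_p,   with   (Gamma_p)_{ij} = gamma(|i - j|),
                       (r_p)_i = gamma(i),   i,j = 1..p.
Substitute the sample gammas (Toeplitz matrix and right-hand side of size 1):
  Gamma_p = [[1.1939]]
  r_p     = [-0.4811]
With p = 1 this is the single equation gamma(0) phi_1 = gamma(1):
  phi_hat_1 = gamma(1) / gamma(0) = -0.4811 / 1.1939 = -0.4030.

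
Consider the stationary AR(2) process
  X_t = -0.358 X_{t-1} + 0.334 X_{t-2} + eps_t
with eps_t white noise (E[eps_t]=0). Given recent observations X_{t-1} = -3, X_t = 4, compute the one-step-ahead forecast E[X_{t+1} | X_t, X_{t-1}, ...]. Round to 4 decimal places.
E[X_{t+1} \mid \mathcal F_t] = -2.4340

For an AR(p) model X_t = c + sum_i phi_i X_{t-i} + eps_t, the
one-step-ahead conditional mean is
  E[X_{t+1} | X_t, ...] = c + sum_i phi_i X_{t+1-i}.
Substitute known values:
  E[X_{t+1} | ...] = (-0.358) * (4) + (0.334) * (-3)
                   = -2.4340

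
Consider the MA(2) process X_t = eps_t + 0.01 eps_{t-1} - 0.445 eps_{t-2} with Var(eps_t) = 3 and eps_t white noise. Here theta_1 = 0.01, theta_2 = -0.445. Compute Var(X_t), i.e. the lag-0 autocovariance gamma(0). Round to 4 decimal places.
\gamma(0) = 3.5944

For an MA(q) process X_t = eps_t + sum_i theta_i eps_{t-i} with
Var(eps_t) = sigma^2, the variance is
  gamma(0) = sigma^2 * (1 + sum_i theta_i^2).
  sum_i theta_i^2 = (0.01)^2 + (-0.445)^2 = 0.0001 + 0.198025 = 0.198125.
  gamma(0) = 3 * (1 + 0.198125) = 3 * 1.198125 = 3.594375, which rounds to 3.5944.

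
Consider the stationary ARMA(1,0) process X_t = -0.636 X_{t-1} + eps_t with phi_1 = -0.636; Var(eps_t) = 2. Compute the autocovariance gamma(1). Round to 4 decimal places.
\gamma(1) = -2.1360

Multiply the model equation by X_{t-k} and take expectations. With theta_0 = psi_0 = 1 and psi_j the MA(infinity) weights, this gives
  gamma(k) - sum_i phi_i gamma(k-i) = c_k,
  c_k = sigma^2 * sum_{j=k..q} theta_j psi_{j-k}   (c_k = 0 for k > q),
using gamma(-m) = gamma(m).
Pure AR (q = 0): c_0 = sigma^2 = 2, c_k = 0 for k >= 1.
Equations for k = 0 and k = 1 (AR order 1):
  gamma(0) = phi_1 gamma(1) + c_0
  gamma(1) = phi_1 gamma(0) + c_1
Substituting the second into the first: gamma(0) (1 - phi_1^2) = c_0 + phi_1 c_1, so
  gamma(0) = c_0 / (1 - phi_1^2) = 2 / (1 - (-0.636)^2) = 2 / 0.595504 = 3.3585.
  gamma(1) = phi_1 gamma(0) = (-0.636)(3.3585) = -2.136006.
Therefore gamma(1) = -2.1360 (to 4 decimal places).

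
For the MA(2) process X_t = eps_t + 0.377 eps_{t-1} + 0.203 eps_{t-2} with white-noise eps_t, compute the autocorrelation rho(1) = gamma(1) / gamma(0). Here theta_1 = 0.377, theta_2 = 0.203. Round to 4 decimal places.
\rho(1) = 0.3833

For an MA(q) process with theta_0 = 1, the autocovariance is
  gamma(k) = sigma^2 * sum_{i=0..q-k} theta_i * theta_{i+k},
and rho(k) = gamma(k) / gamma(0). Sigma^2 cancels.
  numerator   = (1)*(0.377) + (0.377)*(0.203) = 0.453531.
  denominator = (1)^2 + (0.377)^2 + (0.203)^2 = 1.183338.
  rho(1) = 0.453531 / 1.183338 = 0.3833.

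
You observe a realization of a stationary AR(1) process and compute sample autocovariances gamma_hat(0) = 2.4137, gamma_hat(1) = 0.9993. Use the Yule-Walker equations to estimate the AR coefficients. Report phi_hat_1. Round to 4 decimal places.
\hat\phi_{1} = 0.4140

The Yule-Walker equations for an AR(p) process read, in matrix form,
  Gamma_p phi = r_p,   with   (Gamma_p)_{ij} = gamma(|i - j|),
                       (r_p)_i = gamma(i),   i,j = 1..p.
Substitute the sample gammas (Toeplitz matrix and right-hand side of size 1):
  Gamma_p = [[2.4137]]
  r_p     = [0.9993]
With p = 1 this is the single equation gamma(0) phi_1 = gamma(1):
  phi_hat_1 = gamma(1) / gamma(0) = 0.9993 / 2.4137 = 0.4140.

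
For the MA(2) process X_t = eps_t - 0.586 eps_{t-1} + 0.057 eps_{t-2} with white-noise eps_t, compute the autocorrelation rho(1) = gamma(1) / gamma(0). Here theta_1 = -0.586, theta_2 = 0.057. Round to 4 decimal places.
\rho(1) = -0.4600

For an MA(q) process with theta_0 = 1, the autocovariance is
  gamma(k) = sigma^2 * sum_{i=0..q-k} theta_i * theta_{i+k},
and rho(k) = gamma(k) / gamma(0). Sigma^2 cancels.
  numerator   = (1)*(-0.586) + (-0.586)*(0.057) = -0.619402.
  denominator = (1)^2 + (-0.586)^2 + (0.057)^2 = 1.346645.
  rho(1) = -0.619402 / 1.346645 = -0.4600.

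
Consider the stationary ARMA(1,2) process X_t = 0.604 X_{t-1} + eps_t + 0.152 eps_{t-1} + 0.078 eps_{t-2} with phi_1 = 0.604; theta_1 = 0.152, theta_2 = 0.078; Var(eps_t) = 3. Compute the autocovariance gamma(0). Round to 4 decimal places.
\gamma(0) = 6.0646

Multiply the model equation by X_{t-k} and take expectations. With theta_0 = psi_0 = 1 and psi_j the MA(infinity) weights, this gives
  gamma(k) - sum_i phi_i gamma(k-i) = c_k,
  c_k = sigma^2 * sum_{j=k..q} theta_j psi_{j-k}   (c_k = 0 for k > q),
using gamma(-m) = gamma(m).
psi-weights needed (psi_j = theta_j + sum_i phi_i psi_{j-i}):
  psi_1 = theta_1 + phi_1 = 0.152 + (0.604) = 0.756
  psi_2 = theta_2 + phi_1 psi_1 = 0.078 + (0.604)(0.756) = 0.534624
Right-hand sides:
  c_0 = sigma^2 (1 + theta_1 psi_1 + theta_2 psi_2) = 3 * (1 + (0.152)(0.756) + (0.078)(0.534624)) = 3 * 1.156613 = 3.469838
  c_1 = sigma^2 (theta_1 + theta_2 psi_1) = 3 * (0.152 + (0.078)(0.756)) = 0.632904
  c_2 = sigma^2 theta_2 = 3 * (0.078) = 0.234
Equations for k = 0 and k = 1 (AR order 1):
  gamma(0) = phi_1 gamma(1) + c_0
  gamma(1) = phi_1 gamma(0) + c_1
Substituting the second into the first: gamma(0) (1 - phi_1^2) = c_0 + phi_1 c_1, so
  gamma(0) = (c_0 + phi_1 c_1) / (1 - phi_1^2) = (3.469838 + (0.604)(0.632904)) / (1 - (0.604)^2) = 3.852112 / 0.635184 = 6.064561.
Therefore gamma(0) = 6.0646 (to 4 decimal places).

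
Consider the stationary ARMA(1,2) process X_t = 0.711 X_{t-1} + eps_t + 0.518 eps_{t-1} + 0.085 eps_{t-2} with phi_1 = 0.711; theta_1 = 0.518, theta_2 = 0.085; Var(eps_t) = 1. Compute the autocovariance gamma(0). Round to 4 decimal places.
\gamma(0) = 4.3696

Multiply the model equation by X_{t-k} and take expectations. With theta_0 = psi_0 = 1 and psi_j the MA(infinity) weights, this gives
  gamma(k) - sum_i phi_i gamma(k-i) = c_k,
  c_k = sigma^2 * sum_{j=k..q} theta_j psi_{j-k}   (c_k = 0 for k > q),
using gamma(-m) = gamma(m).
psi-weights needed (psi_j = theta_j + sum_i phi_i psi_{j-i}):
  psi_1 = theta_1 + phi_1 = 0.518 + (0.711) = 1.229
  psi_2 = theta_2 + phi_1 psi_1 = 0.085 + (0.711)(1.229) = 0.958819
Right-hand sides:
  c_0 = sigma^2 (1 + theta_1 psi_1 + theta_2 psi_2) = 1 * (1 + (0.518)(1.229) + (0.085)(0.958819)) = 1 * 1.718122 = 1.718122
  c_1 = sigma^2 (theta_1 + theta_2 psi_1) = 1 * (0.518 + (0.085)(1.229)) = 0.622465
  c_2 = sigma^2 theta_2 = 1 * (0.085) = 0.085
Equations for k = 0 and k = 1 (AR order 1):
  gamma(0) = phi_1 gamma(1) + c_0
  gamma(1) = phi_1 gamma(0) + c_1
Substituting the second into the first: gamma(0) (1 - phi_1^2) = c_0 + phi_1 c_1, so
  gamma(0) = (c_0 + phi_1 c_1) / (1 - phi_1^2) = (1.718122 + (0.711)(0.622465)) / (1 - (0.711)^2) = 2.160694 / 0.494479 = 4.369638.
Therefore gamma(0) = 4.3696 (to 4 decimal places).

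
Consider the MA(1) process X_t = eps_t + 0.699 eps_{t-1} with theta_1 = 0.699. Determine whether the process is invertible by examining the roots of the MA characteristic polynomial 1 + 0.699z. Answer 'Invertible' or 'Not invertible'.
\text{Invertible}

The MA(q) characteristic polynomial is P(z) = 1 + 0.699z.
Invertibility requires all roots to lie outside the unit circle, i.e. |z| > 1 for every root.
This is linear in z: 1 + (0.699) z = 0  =>  z = -1/(0.699) = -1.430615,  |z| = 1.430615.
Moduli of all roots: 1.4306.
All moduli strictly greater than 1? Yes.
Verdict: Invertible.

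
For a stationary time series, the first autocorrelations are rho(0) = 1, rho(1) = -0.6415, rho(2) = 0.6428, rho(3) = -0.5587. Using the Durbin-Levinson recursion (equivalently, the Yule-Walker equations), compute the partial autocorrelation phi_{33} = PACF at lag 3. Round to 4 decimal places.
\phi_{33} = -0.1131

The PACF at lag k is phi_{kk}, the last component of the solution
to the Yule-Walker system G_k phi = r_k where
  (G_k)_{ij} = rho(|i - j|), (r_k)_i = rho(i), i,j = 1..k.
Equivalently, Durbin-Levinson gives phi_{kk} iteratively:
  phi_{11} = rho(1)
  phi_{kk} = [rho(k) - sum_{j=1..k-1} phi_{k-1,j} rho(k-j)]
            / [1 - sum_{j=1..k-1} phi_{k-1,j} rho(j)],
  phi_{k,j} = phi_{k-1,j} - phi_{kk} phi_{k-1,k-j},  j = 1..k-1.
Step k = 1:
  phi_11 = rho(1) = -0.6415.
Step k = 2:
  phi_22 = [rho(2) - phi_11 rho(1)] / [1 - phi_11 rho(1)] = [0.6428 - (-0.6415)(-0.6415)] / [1 - (-0.6415)(-0.6415)]
         = 0.23127775 / 0.58847775 = 0.39301.
  Update: phi_21 = phi_11 - phi_22 phi_11 = -0.6415 - (0.39301)(-0.6415) = -0.389384.
Step k = 3:
  phi_33 = [rho(3) - phi_21 rho(2) - phi_22 rho(1)] / [1 - phi_21 rho(1) - phi_22 rho(2)]
    numerator   = -0.5587 - (-0.389384)(0.6428) - (0.39301)(-0.6415) = -0.05628795
    denominator = 1 - (-0.389384)(-0.6415) - (0.39301)(0.6428) = 0.49758324
  phi_33 = -0.05628795 / 0.49758324 = -0.1131.
Therefore phi_{33} = -0.1131.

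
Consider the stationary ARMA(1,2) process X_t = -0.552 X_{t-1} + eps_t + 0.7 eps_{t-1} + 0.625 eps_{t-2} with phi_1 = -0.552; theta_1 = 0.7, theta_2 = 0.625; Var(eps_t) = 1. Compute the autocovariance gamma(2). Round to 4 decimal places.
\gamma(2) = 0.6283

Multiply the model equation by X_{t-k} and take expectations. With theta_0 = psi_0 = 1 and psi_j the MA(infinity) weights, this gives
  gamma(k) - sum_i phi_i gamma(k-i) = c_k,
  c_k = sigma^2 * sum_{j=k..q} theta_j psi_{j-k}   (c_k = 0 for k > q),
using gamma(-m) = gamma(m).
psi-weights needed (psi_j = theta_j + sum_i phi_i psi_{j-i}):
  psi_1 = theta_1 + phi_1 = 0.7 + (-0.552) = 0.148
  psi_2 = theta_2 + phi_1 psi_1 = 0.625 + (-0.552)(0.148) = 0.543304
Right-hand sides:
  c_0 = sigma^2 (1 + theta_1 psi_1 + theta_2 psi_2) = 1 * (1 + (0.7)(0.148) + (0.625)(0.543304)) = 1 * 1.443165 = 1.443165
  c_1 = sigma^2 (theta_1 + theta_2 psi_1) = 1 * (0.7 + (0.625)(0.148)) = 0.7925
  c_2 = sigma^2 theta_2 = 1 * (0.625) = 0.625
Equations for k = 0 and k = 1 (AR order 1):
  gamma(0) = phi_1 gamma(1) + c_0
  gamma(1) = phi_1 gamma(0) + c_1
Substituting the second into the first: gamma(0) (1 - phi_1^2) = c_0 + phi_1 c_1, so
  gamma(0) = (c_0 + phi_1 c_1) / (1 - phi_1^2) = (1.443165 + (-0.552)(0.7925)) / (1 - (-0.552)^2) = 1.005705 / 0.695296 = 1.446442.
  gamma(1) = phi_1 gamma(0) + c_1 = (-0.552)(1.446442) + (0.7925) = -0.005936.
For k = 2: gamma(2) = phi_1 gamma(1) + c_2
  = (-0.552)(-0.005936) + (0.625) = 0.628277.
Therefore gamma(2) = 0.6283 (to 4 decimal places).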